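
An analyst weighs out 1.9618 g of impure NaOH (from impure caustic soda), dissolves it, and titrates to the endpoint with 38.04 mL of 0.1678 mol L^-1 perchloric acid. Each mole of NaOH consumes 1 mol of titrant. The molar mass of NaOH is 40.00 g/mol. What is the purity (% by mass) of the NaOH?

n(HClO4) = 0.1678 x 0.03804 = 0.006383 mol.
n(NaOH) = 0.006383 / 1 = 0.006383 mol.
mass of NaOH = 0.006383 x 40.00 = 0.2553 g.
% purity = 0.2553 / 1.9618 x 100 = 13.0%.

13.0%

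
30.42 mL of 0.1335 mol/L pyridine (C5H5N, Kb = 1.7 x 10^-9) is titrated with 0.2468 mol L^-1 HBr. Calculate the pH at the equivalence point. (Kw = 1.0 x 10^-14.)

3.15

n(C5H5N) = 0.1335 x 0.03042 = 0.004061 mol; V(HBr) at equivalence = 0.004061/0.2468 = 0.01645 L.
At equivalence the base is fully converted to C5H5NH+; total volume = 0.04687 L, so [C5H5NH+] = 0.004061/0.04687 = 0.08664 M.
Ka(C5H5NH+) = Kw/Kb = 1.0e-14 / 1.7 x 10^-9 = 5.88e-6.
[H^+] = sqrt(Ka x [C5H5NH+]) = sqrt(5.88e-6 x 0.08664) = 0.000714 M.
pH = -log(0.000714) = 3.15.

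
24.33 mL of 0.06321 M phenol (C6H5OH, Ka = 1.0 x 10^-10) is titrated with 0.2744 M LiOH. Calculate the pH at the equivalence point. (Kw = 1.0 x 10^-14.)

n(C6H5OH) = 0.06321 x 0.02433 = 0.001538 mol; V(LiOH) at equivalence = 0.001538/0.2744 = 0.005605 L.
At equivalence all the acid is converted to C6H5O-; total volume = 0.02433 + 0.005605 = 0.02993 L, so [C6H5O-] = 0.001538/0.02993 = 0.05138 M.
Kb = Kw/Ka = 1.0e-14 / 1.0 x 10^-10 = 0.000100.
[OH^-] = sqrt(Kb x [C6H5O-]) = sqrt(0.000100 x 0.05138) = 0.00227 M.
pOH = 2.64, so pH = 14.00 - 2.64 = 11.36.

11.36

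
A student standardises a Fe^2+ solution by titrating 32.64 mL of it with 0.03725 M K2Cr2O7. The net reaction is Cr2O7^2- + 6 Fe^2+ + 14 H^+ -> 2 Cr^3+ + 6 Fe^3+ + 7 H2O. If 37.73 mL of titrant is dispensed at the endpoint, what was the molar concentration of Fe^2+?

0.258 M

n(K2Cr2O7) = 0.03725 x 0.03773 = 0.001405 mol.
From the balanced equation, 1 mol K2Cr2O7 reacts with 6 mol Fe^2+, so n(Fe^2+) = 0.001405 x 6/1 = 0.008433 mol.
[Fe^2+] = 0.008433 / 0.03264 L = 0.258 M.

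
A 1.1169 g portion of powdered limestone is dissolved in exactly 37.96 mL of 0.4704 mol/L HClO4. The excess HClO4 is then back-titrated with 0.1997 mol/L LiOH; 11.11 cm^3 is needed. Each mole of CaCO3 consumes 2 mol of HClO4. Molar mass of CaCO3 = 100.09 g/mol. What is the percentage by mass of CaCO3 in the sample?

70.1%

Total n(HClO4) added = 0.4704 x 0.03796 = 0.01786 mol.
n(LiOH) used = 0.1997 x 0.01111 = 0.002219 mol, which equals the excess n(HClO4).
So n(HClO4) consumed by the sample = 0.01786 - 0.002219 = 0.01564 mol.
n(CaCO3) = 0.01564 / 2 = 0.007819 mol.
mass CaCO3 = 0.007819 x 100.09 = 0.7826 g, so %CaCO3 = 0.7826/1.1169 x 100 = 70.1%.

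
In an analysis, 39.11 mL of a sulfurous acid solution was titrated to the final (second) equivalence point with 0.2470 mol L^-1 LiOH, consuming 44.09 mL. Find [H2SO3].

n(LiOH) = 0.2470 x 0.04409 = 0.01089 mol.
At the final (second) equivalence point, 2 mol OH^- react per mol H2SO3, so n(H2SO3) = 0.01089 / 2 = 0.005445 mol.
[H2SO3] = 0.005445 / 0.03911 L = 0.139 M.

0.139 M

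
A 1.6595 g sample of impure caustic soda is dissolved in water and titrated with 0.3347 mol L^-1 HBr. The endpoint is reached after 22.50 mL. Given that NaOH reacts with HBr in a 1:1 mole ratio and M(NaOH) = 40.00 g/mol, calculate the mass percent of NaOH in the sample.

n(HBr) = 0.3347 x 0.02250 = 0.007531 mol.
n(NaOH) = 0.007531 / 1 = 0.007531 mol.
mass of NaOH = 0.007531 x 40.00 = 0.3012 g.
% purity = 0.3012 / 1.6595 x 100 = 18.2%.

18.2%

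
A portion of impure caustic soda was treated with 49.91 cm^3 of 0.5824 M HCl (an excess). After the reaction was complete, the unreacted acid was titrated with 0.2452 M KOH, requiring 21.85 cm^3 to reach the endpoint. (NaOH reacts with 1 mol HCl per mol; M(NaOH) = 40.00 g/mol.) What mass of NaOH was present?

Total n(HCl) added = 0.5824 x 0.04991 = 0.02907 mol.
n(KOH) used = 0.2452 x 0.02185 = 0.005358 mol, which equals the excess n(HCl).
So n(HCl) consumed by the sample = 0.02907 - 0.005358 = 0.02371 mol.
n(NaOH) = 0.02371 / 1 = 0.02371 mol.
mass = 0.02371 mol x 40.00 g/mol = 0.948 g.

0.948 g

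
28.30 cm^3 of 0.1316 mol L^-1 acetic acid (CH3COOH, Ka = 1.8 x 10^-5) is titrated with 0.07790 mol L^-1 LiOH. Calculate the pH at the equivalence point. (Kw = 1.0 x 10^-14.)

8.72

n(CH3COOH) = 0.1316 x 0.02830 = 0.003724 mol; V(LiOH) at equivalence = 0.003724/0.07790 = 0.04781 L.
At equivalence all the acid is converted to CH3COO-; total volume = 0.02830 + 0.04781 = 0.07611 L, so [CH3COO-] = 0.003724/0.07611 = 0.04893 M.
Kb = Kw/Ka = 1.0e-14 / 1.8 x 10^-5 = 5.56e-10.
[OH^-] = sqrt(Kb x [CH3COO-]) = sqrt(5.56e-10 x 0.04893) = 5.21e-6 M.
pOH = 5.28, so pH = 14.00 - 5.28 = 8.72.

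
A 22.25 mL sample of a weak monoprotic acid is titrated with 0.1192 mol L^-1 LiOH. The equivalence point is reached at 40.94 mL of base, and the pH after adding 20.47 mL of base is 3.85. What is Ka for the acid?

20.47 mL is half of the equivalence volume, so this is the half-equivalence point where [HA] = [A^-].
At half-equivalence pH = pKa, so pKa = 3.85.
Ka = 10^(-3.85) = 1.4 x 10^-4.

1.4 x 10^-4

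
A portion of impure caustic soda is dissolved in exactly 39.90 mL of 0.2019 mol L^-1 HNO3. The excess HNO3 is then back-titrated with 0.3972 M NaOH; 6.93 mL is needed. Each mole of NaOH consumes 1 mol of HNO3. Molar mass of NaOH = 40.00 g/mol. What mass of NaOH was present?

Total n(HNO3) added = 0.2019 x 0.03990 = 0.008056 mol.
n(NaOH) used = 0.3972 x 0.006930 = 0.002753 mol, which equals the excess n(HNO3).
So n(HNO3) consumed by the sample = 0.008056 - 0.002753 = 0.005303 mol.
n(NaOH) = 0.005303 / 1 = 0.005303 mol.
mass = 0.005303 mol x 40.00 g/mol = 0.212 g.

0.212 g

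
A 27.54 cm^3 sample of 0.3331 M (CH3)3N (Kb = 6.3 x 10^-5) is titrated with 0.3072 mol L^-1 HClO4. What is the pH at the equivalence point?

5.30

n((CH3)3N) = 0.3331 x 0.02754 = 0.009174 mol; V(HClO4) at equivalence = 0.009174/0.3072 = 0.02986 L.
At equivalence the base is fully converted to (CH3)3NH+; total volume = 0.05740 L, so [(CH3)3NH+] = 0.009174/0.05740 = 0.1598 M.
Ka((CH3)3NH+) = Kw/Kb = 1.0e-14 / 6.3 x 10^-5 = 1.59e-10.
[H^+] = sqrt(Ka x [(CH3)3NH+]) = sqrt(1.59e-10 x 0.1598) = 5.04e-6 M.
pH = -log(5.04e-6) = 5.30.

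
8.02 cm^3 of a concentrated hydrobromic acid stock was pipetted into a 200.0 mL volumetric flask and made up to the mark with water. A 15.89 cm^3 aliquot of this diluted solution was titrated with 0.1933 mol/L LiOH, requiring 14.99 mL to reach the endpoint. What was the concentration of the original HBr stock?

n(LiOH) = 0.1933 x 0.01499 = 0.002898 mol.
n(HBr) in the aliquot = 0.002898 mol.
[diluted HBr] = 0.002898 / 0.01589 = 0.1824 M.
Dilution factor = 200.0/8.020 = 24.94, so [stock] = 0.1824 x 24.94 = 4.55 M.

4.55 M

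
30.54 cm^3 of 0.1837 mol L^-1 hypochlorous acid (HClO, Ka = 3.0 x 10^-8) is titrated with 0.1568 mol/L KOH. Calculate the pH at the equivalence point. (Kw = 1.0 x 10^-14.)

10.23

n(HClO) = 0.1837 x 0.03054 = 0.005610 mol; V(KOH) at equivalence = 0.005610/0.1568 = 0.03578 L.
At equivalence all the acid is converted to ClO-; total volume = 0.03054 + 0.03578 = 0.06632 L, so [ClO-] = 0.005610/0.06632 = 0.08459 M.
Kb = Kw/Ka = 1.0e-14 / 3.0 x 10^-8 = 3.33e-7.
[OH^-] = sqrt(Kb x [ClO-]) = sqrt(3.33e-7 x 0.08459) = 0.000168 M.
pOH = 3.77, so pH = 14.00 - 3.77 = 10.23.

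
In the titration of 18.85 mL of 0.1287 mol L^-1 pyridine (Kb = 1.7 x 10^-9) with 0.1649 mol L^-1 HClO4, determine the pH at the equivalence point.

3.19

n(C5H5N) = 0.1287 x 0.01885 = 0.002426 mol; V(HClO4) at equivalence = 0.002426/0.1649 = 0.01471 L.
At equivalence the base is fully converted to C5H5NH+; total volume = 0.03356 L, so [C5H5NH+] = 0.002426/0.03356 = 0.07228 M.
Ka(C5H5NH+) = Kw/Kb = 1.0e-14 / 1.7 x 10^-9 = 5.88e-6.
[H^+] = sqrt(Ka x [C5H5NH+]) = sqrt(5.88e-6 x 0.07228) = 0.000652 M.
pH = -log(0.000652) = 3.19.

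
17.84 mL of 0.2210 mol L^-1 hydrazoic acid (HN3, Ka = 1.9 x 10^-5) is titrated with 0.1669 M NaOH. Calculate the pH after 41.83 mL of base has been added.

12.71

n(acid) = 0.2210 x 0.01784 = 0.003943 mol; n(NaOH) added = 0.1669 x 0.04183 = 0.006981 mol.
Base is in excess by 0.006981 - 0.003943 = 0.003039 mol in a total volume of 0.05967 L.
[OH^-] = 0.003039/0.05967 = 0.05093 M, so pOH = 1.29 and pH = 14.00 - 1.29 = 12.71.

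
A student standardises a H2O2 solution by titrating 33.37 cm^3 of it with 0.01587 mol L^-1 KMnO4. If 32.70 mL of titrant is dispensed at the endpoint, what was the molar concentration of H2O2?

0.0389 M

n(KMnO4) = 0.01587 x 0.03270 = 0.0005189 mol.
From the balanced equation, 2 mol KMnO4 reacts with 5 mol H2O2, so n(H2O2) = 0.0005189 x 5/2 = 0.001297 mol.
[H2O2] = 0.001297 / 0.03337 L = 0.0389 M.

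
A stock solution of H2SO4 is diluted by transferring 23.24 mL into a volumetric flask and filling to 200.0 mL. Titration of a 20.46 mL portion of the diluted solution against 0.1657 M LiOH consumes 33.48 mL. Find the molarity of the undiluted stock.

1.17 M

n(LiOH) = 0.1657 x 0.03348 = 0.005548 mol.
n(H2SO4) in the aliquot = 0.005548 x 1/2 = 0.002774 mol.
[diluted H2SO4] = 0.002774 / 0.02046 = 0.1356 M.
Dilution factor = 200.0/23.24 = 8.606, so [stock] = 0.1356 x 8.606 = 1.17 M.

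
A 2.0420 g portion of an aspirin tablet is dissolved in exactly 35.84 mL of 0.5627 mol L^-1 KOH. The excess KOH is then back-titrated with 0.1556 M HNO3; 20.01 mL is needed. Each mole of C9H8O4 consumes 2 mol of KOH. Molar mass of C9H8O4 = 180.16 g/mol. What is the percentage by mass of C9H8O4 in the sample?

Total n(KOH) added = 0.5627 x 0.03584 = 0.02017 mol.
n(HNO3) used = 0.1556 x 0.02001 = 0.003114 mol, which equals the excess n(KOH).
So n(KOH) consumed by the sample = 0.02017 - 0.003114 = 0.01705 mol.
n(C9H8O4) = 0.01705 / 2 = 0.008527 mol.
mass C9H8O4 = 0.008527 x 180.16 = 1.536 g, so %C9H8O4 = 1.536/2.0420 x 100 = 75.2%.

75.2%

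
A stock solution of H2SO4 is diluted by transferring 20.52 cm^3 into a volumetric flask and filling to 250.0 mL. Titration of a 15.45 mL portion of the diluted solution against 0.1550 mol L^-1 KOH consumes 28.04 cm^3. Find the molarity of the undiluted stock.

1.71 M

n(KOH) = 0.1550 x 0.02804 = 0.004346 mol.
n(H2SO4) in the aliquot = 0.004346 x 1/2 = 0.002173 mol.
[diluted H2SO4] = 0.002173 / 0.01545 = 0.1407 M.
Dilution factor = 250.0/20.52 = 12.18, so [stock] = 0.1407 x 12.18 = 1.71 M.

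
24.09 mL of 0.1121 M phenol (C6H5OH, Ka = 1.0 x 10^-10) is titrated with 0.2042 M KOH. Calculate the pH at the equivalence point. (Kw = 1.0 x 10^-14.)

n(C6H5OH) = 0.1121 x 0.02409 = 0.002700 mol; V(KOH) at equivalence = 0.002700/0.2042 = 0.01322 L.
At equivalence all the acid is converted to C6H5O-; total volume = 0.02409 + 0.01322 = 0.03731 L, so [C6H5O-] = 0.002700/0.03731 = 0.07237 M.
Kb = Kw/Ka = 1.0e-14 / 1.0 x 10^-10 = 0.000100.
[OH^-] = sqrt(Kb x [C6H5O-]) = sqrt(0.000100 x 0.07237) = 0.00269 M.
pOH = 2.57, so pH = 14.00 - 2.57 = 11.43.

11.43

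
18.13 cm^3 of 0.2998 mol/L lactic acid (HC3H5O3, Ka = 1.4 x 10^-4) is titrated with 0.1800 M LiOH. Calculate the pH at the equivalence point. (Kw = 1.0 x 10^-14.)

8.45

n(HC3H5O3) = 0.2998 x 0.01813 = 0.005435 mol; V(LiOH) at equivalence = 0.005435/0.1800 = 0.03020 L.
At equivalence all the acid is converted to C3H5O3-; total volume = 0.01813 + 0.03020 = 0.04833 L, so [C3H5O3-] = 0.005435/0.04833 = 0.1125 M.
Kb = Kw/Ka = 1.0e-14 / 1.4 x 10^-4 = 7.14e-11.
[OH^-] = sqrt(Kb x [C3H5O3-]) = sqrt(7.14e-11 x 0.1125) = 2.83e-6 M.
pOH = 5.55, so pH = 14.00 - 5.55 = 8.45.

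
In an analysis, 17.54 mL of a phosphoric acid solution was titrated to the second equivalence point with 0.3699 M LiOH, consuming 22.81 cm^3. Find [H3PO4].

0.241 M

n(LiOH) = 0.3699 x 0.02281 = 0.008437 mol.
At the second equivalence point, 2 mol OH^- react per mol H3PO4, so n(H3PO4) = 0.008437 / 2 = 0.004219 mol.
[H3PO4] = 0.004219 / 0.01754 L = 0.241 M.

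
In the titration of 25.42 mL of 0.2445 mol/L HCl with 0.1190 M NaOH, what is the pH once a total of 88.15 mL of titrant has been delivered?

12.58

n(acid) = 0.2445 x 0.02542 = 0.006215 mol; n(NaOH) added = 0.1190 x 0.08815 = 0.01049 mol.
Base is in excess by 0.01049 - 0.006215 = 0.004275 mol in a total volume of 0.1136 L.
[OH^-] = 0.004275/0.1136 = 0.03764 M, so pOH = 1.42 and pH = 14.00 - 1.42 = 12.58.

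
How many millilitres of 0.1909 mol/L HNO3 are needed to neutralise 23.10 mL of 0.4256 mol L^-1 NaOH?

n(NaOH) = 0.4256 mol/L x 0.02310 L = 0.009831 mol.
At equivalence n(HNO3) = n(NaOH) = 0.009831 mol.
V(HNO3) = 0.009831 / 0.1909 = 0.05150 L = 51.5 mL.

51.5 mL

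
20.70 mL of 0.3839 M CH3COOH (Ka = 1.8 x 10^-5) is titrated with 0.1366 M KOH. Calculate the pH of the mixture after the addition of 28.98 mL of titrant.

Initial n(CH3COOH) = 0.3839 x 0.02070 = 0.007947 mol.
n(KOH) added = 0.1366 x 0.02898 = 0.003959 mol, converting that many moles of CH3COOH to CH3COO-.
Remaining n(CH3COOH) = 0.003988 mol; n(CH3COO-) = 0.003959 mol.
By Henderson-Hasselbalch, pH = pKa + log([A^-]/[HA]) = 4.74 + log(0.003959/0.003988) = 4.74 + (-0.00) = 4.74.

4.74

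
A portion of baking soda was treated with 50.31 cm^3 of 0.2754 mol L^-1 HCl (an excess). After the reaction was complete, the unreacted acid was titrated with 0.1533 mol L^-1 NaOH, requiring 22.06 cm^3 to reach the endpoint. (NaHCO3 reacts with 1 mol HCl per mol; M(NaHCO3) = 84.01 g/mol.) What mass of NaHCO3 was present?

0.880 g

Total n(HCl) added = 0.2754 x 0.05031 = 0.01386 mol.
n(NaOH) used = 0.1533 x 0.02206 = 0.003382 mol, which equals the excess n(HCl).
So n(HCl) consumed by the sample = 0.01386 - 0.003382 = 0.01047 mol.
n(NaHCO3) = 0.01047 / 1 = 0.01047 mol.
mass = 0.01047 mol x 84.01 g/mol = 0.880 g.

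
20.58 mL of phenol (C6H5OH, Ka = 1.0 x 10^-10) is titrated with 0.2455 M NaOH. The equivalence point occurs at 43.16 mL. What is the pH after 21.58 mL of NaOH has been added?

21.58 mL is exactly half the equivalence volume (43.16/2), i.e. the half-equivalence point.
There, n(HA) = n(A^-), so pH = pKa = -log(1.0 x 10^-10) = 10.00.

10.00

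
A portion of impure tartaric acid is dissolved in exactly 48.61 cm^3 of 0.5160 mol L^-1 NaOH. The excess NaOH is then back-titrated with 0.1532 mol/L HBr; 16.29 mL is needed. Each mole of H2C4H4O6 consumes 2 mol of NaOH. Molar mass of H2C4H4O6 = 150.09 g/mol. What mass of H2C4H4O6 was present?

1.70 g

Total n(NaOH) added = 0.5160 x 0.04861 = 0.02508 mol.
n(HBr) used = 0.1532 x 0.01629 = 0.002496 mol, which equals the excess n(NaOH).
So n(NaOH) consumed by the sample = 0.02508 - 0.002496 = 0.02259 mol.
n(H2C4H4O6) = 0.02259 / 2 = 0.01129 mol.
mass = 0.01129 mol x 150.09 g/mol = 1.70 g.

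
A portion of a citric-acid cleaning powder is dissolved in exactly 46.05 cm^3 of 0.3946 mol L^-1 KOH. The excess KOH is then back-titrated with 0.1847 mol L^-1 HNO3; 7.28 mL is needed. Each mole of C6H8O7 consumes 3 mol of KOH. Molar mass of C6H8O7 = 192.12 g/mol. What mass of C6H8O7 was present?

1.08 g

Total n(KOH) added = 0.3946 x 0.04605 = 0.01817 mol.
n(HNO3) used = 0.1847 x 0.007280 = 0.001345 mol, which equals the excess n(KOH).
So n(KOH) consumed by the sample = 0.01817 - 0.001345 = 0.01683 mol.
n(C6H8O7) = 0.01683 / 3 = 0.005609 mol.
mass = 0.005609 mol x 192.12 g/mol = 1.08 g.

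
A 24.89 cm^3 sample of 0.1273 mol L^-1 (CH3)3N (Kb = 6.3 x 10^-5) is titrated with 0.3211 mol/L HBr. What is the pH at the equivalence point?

5.42

n((CH3)3N) = 0.1273 x 0.02489 = 0.003168 mol; V(HBr) at equivalence = 0.003168/0.3211 = 0.009868 L.
At equivalence the base is fully converted to (CH3)3NH+; total volume = 0.03476 L, so [(CH3)3NH+] = 0.003168/0.03476 = 0.09116 M.
Ka((CH3)3NH+) = Kw/Kb = 1.0e-14 / 6.3 x 10^-5 = 1.59e-10.
[H^+] = sqrt(Ka x [(CH3)3NH+]) = sqrt(1.59e-10 x 0.09116) = 3.80e-6 M.
pH = -log(3.80e-6) = 5.42.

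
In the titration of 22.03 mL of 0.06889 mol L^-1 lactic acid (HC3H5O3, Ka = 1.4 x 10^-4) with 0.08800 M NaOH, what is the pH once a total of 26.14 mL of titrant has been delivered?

12.21

n(acid) = 0.06889 x 0.02203 = 0.001518 mol; n(NaOH) added = 0.08800 x 0.02614 = 0.002300 mol.
Base is in excess by 0.002300 - 0.001518 = 0.0007827 mol in a total volume of 0.04817 L.
[OH^-] = 0.0007827/0.04817 = 0.01625 M, so pOH = 1.79 and pH = 14.00 - 1.79 = 12.21.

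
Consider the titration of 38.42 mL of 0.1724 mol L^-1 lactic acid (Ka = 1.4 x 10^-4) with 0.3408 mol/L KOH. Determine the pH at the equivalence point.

n(HC3H5O3) = 0.1724 x 0.03842 = 0.006624 mol; V(KOH) at equivalence = 0.006624/0.3408 = 0.01944 L.
At equivalence all the acid is converted to C3H5O3-; total volume = 0.03842 + 0.01944 = 0.05786 L, so [C3H5O3-] = 0.006624/0.05786 = 0.1145 M.
Kb = Kw/Ka = 1.0e-14 / 1.4 x 10^-4 = 7.14e-11.
[OH^-] = sqrt(Kb x [C3H5O3-]) = sqrt(7.14e-11 x 0.1145) = 2.86e-6 M.
pOH = 5.54, so pH = 14.00 - 5.54 = 8.46.

8.46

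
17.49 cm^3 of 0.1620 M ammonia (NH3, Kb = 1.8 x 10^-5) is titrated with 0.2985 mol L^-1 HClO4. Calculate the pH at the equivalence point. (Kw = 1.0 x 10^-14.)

5.12

n(NH3) = 0.1620 x 0.01749 = 0.002833 mol; V(HClO4) at equivalence = 0.002833/0.2985 = 0.009492 L.
At equivalence the base is fully converted to NH4+; total volume = 0.02698 L, so [NH4+] = 0.002833/0.02698 = 0.1050 M.
Ka(NH4+) = Kw/Kb = 1.0e-14 / 1.8 x 10^-5 = 5.56e-10.
[H^+] = sqrt(Ka x [NH4+]) = sqrt(5.56e-10 x 0.1050) = 7.64e-6 M.
pH = -log(7.64e-6) = 5.12.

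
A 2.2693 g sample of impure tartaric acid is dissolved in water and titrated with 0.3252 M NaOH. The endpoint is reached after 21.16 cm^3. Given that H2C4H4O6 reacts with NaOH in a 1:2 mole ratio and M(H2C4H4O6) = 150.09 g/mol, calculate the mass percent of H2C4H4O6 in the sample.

n(NaOH) = 0.3252 x 0.02116 = 0.006881 mol.
n(H2C4H4O6) = 0.006881 / 2 = 0.003441 mol.
mass of H2C4H4O6 = 0.003441 x 150.09 = 0.5164 g.
% purity = 0.5164 / 2.2693 x 100 = 22.8%.

22.8%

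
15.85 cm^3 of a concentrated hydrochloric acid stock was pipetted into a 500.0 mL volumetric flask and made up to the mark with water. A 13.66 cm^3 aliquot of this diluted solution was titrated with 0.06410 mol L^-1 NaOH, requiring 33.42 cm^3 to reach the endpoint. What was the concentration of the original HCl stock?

4.95 M

n(NaOH) = 0.06410 x 0.03342 = 0.002142 mol.
n(HCl) in the aliquot = 0.002142 mol.
[diluted HCl] = 0.002142 / 0.01366 = 0.1568 M.
Dilution factor = 500.0/15.85 = 31.55, so [stock] = 0.1568 x 31.55 = 4.95 M.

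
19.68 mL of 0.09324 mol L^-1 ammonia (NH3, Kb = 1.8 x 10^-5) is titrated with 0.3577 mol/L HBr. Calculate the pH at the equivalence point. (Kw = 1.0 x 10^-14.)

n(NH3) = 0.09324 x 0.01968 = 0.001835 mol; V(HBr) at equivalence = 0.001835/0.3577 = 0.005130 L.
At equivalence the base is fully converted to NH4+; total volume = 0.02481 L, so [NH4+] = 0.001835/0.02481 = 0.07396 M.
Ka(NH4+) = Kw/Kb = 1.0e-14 / 1.8 x 10^-5 = 5.56e-10.
[H^+] = sqrt(Ka x [NH4+]) = sqrt(5.56e-10 x 0.07396) = 6.41e-6 M.
pH = -log(6.41e-6) = 5.19.

5.19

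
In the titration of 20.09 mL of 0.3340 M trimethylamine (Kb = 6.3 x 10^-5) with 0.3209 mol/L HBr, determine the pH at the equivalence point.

n((CH3)3N) = 0.3340 x 0.02009 = 0.006710 mol; V(HBr) at equivalence = 0.006710/0.3209 = 0.02091 L.
At equivalence the base is fully converted to (CH3)3NH+; total volume = 0.04100 L, so [(CH3)3NH+] = 0.006710/0.04100 = 0.1637 M.
Ka((CH3)3NH+) = Kw/Kb = 1.0e-14 / 6.3 x 10^-5 = 1.59e-10.
[H^+] = sqrt(Ka x [(CH3)3NH+]) = sqrt(1.59e-10 x 0.1637) = 5.10e-6 M.
pH = -log(5.10e-6) = 5.29.

5.29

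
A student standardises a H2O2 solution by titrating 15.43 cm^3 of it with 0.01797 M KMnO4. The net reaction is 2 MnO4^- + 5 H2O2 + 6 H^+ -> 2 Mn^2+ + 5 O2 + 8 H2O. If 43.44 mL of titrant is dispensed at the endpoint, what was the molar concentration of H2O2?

0.126 M

n(KMnO4) = 0.01797 x 0.04344 = 0.0007806 mol.
From the balanced equation, 2 mol KMnO4 reacts with 5 mol H2O2, so n(H2O2) = 0.0007806 x 5/2 = 0.001952 mol.
[H2O2] = 0.001952 / 0.01543 L = 0.126 M.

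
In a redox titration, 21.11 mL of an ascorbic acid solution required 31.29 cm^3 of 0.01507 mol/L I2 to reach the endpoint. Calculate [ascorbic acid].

0.0223 M

n(I2) = 0.01507 x 0.03129 = 0.0004715 mol.
From the balanced equation, 1 mol I2 reacts with 1 mol ascorbic acid, so n(ascorbic acid) = 0.0004715 x 1/1 = 0.0004715 mol.
[ascorbic acid] = 0.0004715 / 0.02111 L = 0.0223 M.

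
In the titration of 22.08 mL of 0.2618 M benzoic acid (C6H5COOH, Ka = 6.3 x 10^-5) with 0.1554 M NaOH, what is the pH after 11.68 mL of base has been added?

Initial n(C6H5COOH) = 0.2618 x 0.02208 = 0.005781 mol.
n(NaOH) added = 0.1554 x 0.01168 = 0.001815 mol, converting that many moles of C6H5COOH to C6H5COO-.
Remaining n(C6H5COOH) = 0.003965 mol; n(C6H5COO-) = 0.001815 mol.
By Henderson-Hasselbalch, pH = pKa + log([A^-]/[HA]) = 4.20 + log(0.001815/0.003965) = 4.20 + (-0.34) = 3.86.

3.86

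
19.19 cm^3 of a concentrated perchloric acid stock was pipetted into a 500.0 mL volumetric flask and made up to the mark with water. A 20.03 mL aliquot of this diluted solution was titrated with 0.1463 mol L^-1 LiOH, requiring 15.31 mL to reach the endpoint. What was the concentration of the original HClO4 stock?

n(LiOH) = 0.1463 x 0.01531 = 0.002240 mol.
n(HClO4) in the aliquot = 0.002240 mol.
[diluted HClO4] = 0.002240 / 0.02003 = 0.1118 M.
Dilution factor = 500.0/19.19 = 26.06, so [stock] = 0.1118 x 26.06 = 2.91 M.

2.91 M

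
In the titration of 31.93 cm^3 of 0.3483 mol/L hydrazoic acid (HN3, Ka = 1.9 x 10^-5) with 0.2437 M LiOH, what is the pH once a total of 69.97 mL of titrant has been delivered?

12.76

n(acid) = 0.3483 x 0.03193 = 0.01112 mol; n(LiOH) added = 0.2437 x 0.06997 = 0.01705 mol.
Base is in excess by 0.01705 - 0.01112 = 0.005930 mol in a total volume of 0.1019 L.
[OH^-] = 0.005930/0.1019 = 0.05820 M, so pOH = 1.24 and pH = 14.00 - 1.24 = 12.76.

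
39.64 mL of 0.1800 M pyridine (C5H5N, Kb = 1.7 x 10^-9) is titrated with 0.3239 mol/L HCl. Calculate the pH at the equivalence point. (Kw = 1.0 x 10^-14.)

3.08

n(C5H5N) = 0.1800 x 0.03964 = 0.007135 mol; V(HCl) at equivalence = 0.007135/0.3239 = 0.02203 L.
At equivalence the base is fully converted to C5H5NH+; total volume = 0.06167 L, so [C5H5NH+] = 0.007135/0.06167 = 0.1157 M.
Ka(C5H5NH+) = Kw/Kb = 1.0e-14 / 1.7 x 10^-9 = 5.88e-6.
[H^+] = sqrt(Ka x [C5H5NH+]) = sqrt(5.88e-6 x 0.1157) = 0.000825 M.
pH = -log(0.000825) = 3.08.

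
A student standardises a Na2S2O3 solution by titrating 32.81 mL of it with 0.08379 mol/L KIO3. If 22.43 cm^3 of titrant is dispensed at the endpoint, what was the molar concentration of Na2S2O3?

n(KIO3) = 0.08379 x 0.02243 = 0.001879 mol.
From the balanced equation, 1 mol KIO3 reacts with 6 mol Na2S2O3, so n(Na2S2O3) = 0.001879 x 6/1 = 0.01128 mol.
[Na2S2O3] = 0.01128 / 0.03281 L = 0.344 M.

0.344 M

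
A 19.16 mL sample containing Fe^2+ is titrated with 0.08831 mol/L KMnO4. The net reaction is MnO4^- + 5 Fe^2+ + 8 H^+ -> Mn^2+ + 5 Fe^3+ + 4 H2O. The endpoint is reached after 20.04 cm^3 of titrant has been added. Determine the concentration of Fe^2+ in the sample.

n(KMnO4) = 0.08831 x 0.02004 = 0.001770 mol.
From the balanced equation, 1 mol KMnO4 reacts with 5 mol Fe^2+, so n(Fe^2+) = 0.001770 x 5/1 = 0.008849 mol.
[Fe^2+] = 0.008849 / 0.01916 L = 0.462 M.

0.462 M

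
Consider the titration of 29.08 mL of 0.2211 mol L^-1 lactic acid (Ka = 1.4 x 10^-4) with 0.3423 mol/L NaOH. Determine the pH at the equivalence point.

n(HC3H5O3) = 0.2211 x 0.02908 = 0.006430 mol; V(NaOH) at equivalence = 0.006430/0.3423 = 0.01878 L.
At equivalence all the acid is converted to C3H5O3-; total volume = 0.02908 + 0.01878 = 0.04786 L, so [C3H5O3-] = 0.006430/0.04786 = 0.1343 M.
Kb = Kw/Ka = 1.0e-14 / 1.4 x 10^-4 = 7.14e-11.
[OH^-] = sqrt(Kb x [C3H5O3-]) = sqrt(7.14e-11 x 0.1343) = 3.10e-6 M.
pOH = 5.51, so pH = 14.00 - 5.51 = 8.49.

8.49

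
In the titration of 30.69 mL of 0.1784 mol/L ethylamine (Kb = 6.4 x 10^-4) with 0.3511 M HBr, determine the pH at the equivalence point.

5.87

n(C2H5NH2) = 0.1784 x 0.03069 = 0.005475 mol; V(HBr) at equivalence = 0.005475/0.3511 = 0.01559 L.
At equivalence the base is fully converted to C2H5NH3+; total volume = 0.04628 L, so [C2H5NH3+] = 0.005475/0.04628 = 0.1183 M.
Ka(C2H5NH3+) = Kw/Kb = 1.0e-14 / 6.4 x 10^-4 = 1.56e-11.
[H^+] = sqrt(Ka x [C2H5NH3+]) = sqrt(1.56e-11 x 0.1183) = 1.36e-6 M.
pH = -log(1.36e-6) = 5.87.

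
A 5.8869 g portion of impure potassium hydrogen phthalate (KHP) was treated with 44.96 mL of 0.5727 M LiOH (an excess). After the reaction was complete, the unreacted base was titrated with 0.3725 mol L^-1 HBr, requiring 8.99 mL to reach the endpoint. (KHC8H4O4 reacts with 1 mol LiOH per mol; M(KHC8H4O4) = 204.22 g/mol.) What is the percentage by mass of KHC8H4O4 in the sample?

Total n(LiOH) added = 0.5727 x 0.04496 = 0.02575 mol.
n(HBr) used = 0.3725 x 0.008990 = 0.003349 mol, which equals the excess n(LiOH).
So n(LiOH) consumed by the sample = 0.02575 - 0.003349 = 0.02240 mol.
n(KHC8H4O4) = 0.02240 / 1 = 0.02240 mol.
mass KHC8H4O4 = 0.02240 x 204.22 = 4.574 g, so %KHC8H4O4 = 4.574/5.8869 x 100 = 77.7%.

77.7%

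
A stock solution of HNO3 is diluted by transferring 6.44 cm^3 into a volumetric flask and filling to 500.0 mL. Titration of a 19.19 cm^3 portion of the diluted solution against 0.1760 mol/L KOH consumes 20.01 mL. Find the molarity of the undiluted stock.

14.2 M

n(KOH) = 0.1760 x 0.02001 = 0.003522 mol.
n(HNO3) in the aliquot = 0.003522 mol.
[diluted HNO3] = 0.003522 / 0.01919 = 0.1835 M.
Dilution factor = 500.0/6.440 = 77.64, so [stock] = 0.1835 x 77.64 = 14.2 M.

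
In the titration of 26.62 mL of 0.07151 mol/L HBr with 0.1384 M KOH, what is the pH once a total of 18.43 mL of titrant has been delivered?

n(acid) = 0.07151 x 0.02662 = 0.001904 mol; n(KOH) added = 0.1384 x 0.01843 = 0.002551 mol.
Base is in excess by 0.002551 - 0.001904 = 0.0006471 mol in a total volume of 0.04505 L.
[OH^-] = 0.0006471/0.04505 = 0.01436 M, so pOH = 1.84 and pH = 14.00 - 1.84 = 12.16.

12.16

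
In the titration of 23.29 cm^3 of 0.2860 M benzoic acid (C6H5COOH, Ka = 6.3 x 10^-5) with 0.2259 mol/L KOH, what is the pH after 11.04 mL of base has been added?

Initial n(C6H5COOH) = 0.2860 x 0.02329 = 0.006661 mol.
n(KOH) added = 0.2259 x 0.01104 = 0.002494 mol, converting that many moles of C6H5COOH to C6H5COO-.
Remaining n(C6H5COOH) = 0.004167 mol; n(C6H5COO-) = 0.002494 mol.
By Henderson-Hasselbalch, pH = pKa + log([A^-]/[HA]) = 4.20 + log(0.002494/0.004167) = 4.20 + (-0.22) = 3.98.

3.98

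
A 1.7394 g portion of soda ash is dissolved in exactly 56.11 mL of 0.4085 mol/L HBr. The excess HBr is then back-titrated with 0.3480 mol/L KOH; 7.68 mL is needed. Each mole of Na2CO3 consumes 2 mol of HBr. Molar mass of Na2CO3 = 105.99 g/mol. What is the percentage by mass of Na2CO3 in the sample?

61.7%

Total n(HBr) added = 0.4085 x 0.05611 = 0.02292 mol.
n(KOH) used = 0.3480 x 0.007680 = 0.002673 mol, which equals the excess n(HBr).
So n(HBr) consumed by the sample = 0.02292 - 0.002673 = 0.02025 mol.
n(Na2CO3) = 0.02025 / 2 = 0.01012 mol.
mass Na2CO3 = 0.01012 x 105.99 = 1.073 g, so %Na2CO3 = 1.073/1.7394 x 100 = 61.7%.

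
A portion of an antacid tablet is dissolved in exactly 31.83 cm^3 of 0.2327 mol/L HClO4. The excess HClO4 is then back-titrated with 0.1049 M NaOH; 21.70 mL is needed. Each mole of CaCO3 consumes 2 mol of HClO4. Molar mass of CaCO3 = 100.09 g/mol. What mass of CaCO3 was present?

Total n(HClO4) added = 0.2327 x 0.03183 = 0.007407 mol.
n(NaOH) used = 0.1049 x 0.02170 = 0.002276 mol, which equals the excess n(HClO4).
So n(HClO4) consumed by the sample = 0.007407 - 0.002276 = 0.005131 mol.
n(CaCO3) = 0.005131 / 2 = 0.002565 mol.
mass = 0.002565 mol x 100.09 g/mol = 0.257 g.

0.257 g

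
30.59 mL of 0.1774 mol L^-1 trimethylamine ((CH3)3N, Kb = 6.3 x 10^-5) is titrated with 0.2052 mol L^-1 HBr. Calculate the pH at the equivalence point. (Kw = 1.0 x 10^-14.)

5.41

n((CH3)3N) = 0.1774 x 0.03059 = 0.005427 mol; V(HBr) at equivalence = 0.005427/0.2052 = 0.02645 L.
At equivalence the base is fully converted to (CH3)3NH+; total volume = 0.05704 L, so [(CH3)3NH+] = 0.005427/0.05704 = 0.09515 M.
Ka((CH3)3NH+) = Kw/Kb = 1.0e-14 / 6.3 x 10^-5 = 1.59e-10.
[H^+] = sqrt(Ka x [(CH3)3NH+]) = sqrt(1.59e-10 x 0.09515) = 3.89e-6 M.
pH = -log(3.89e-6) = 5.41.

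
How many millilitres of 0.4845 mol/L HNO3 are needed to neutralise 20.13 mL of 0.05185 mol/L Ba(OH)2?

n(Ba(OH)2) = 0.05185 mol/L x 0.02013 L = 0.001044 mol.
The neutralisation is 1 Ba(OH)2 : 2 HNO3, so n(HNO3) = 0.001044 x 2/1 = 0.002087 mol.
V(HNO3) = 0.002087 / 0.4845 = 0.004309 L = 4.31 mL.

4.31 mL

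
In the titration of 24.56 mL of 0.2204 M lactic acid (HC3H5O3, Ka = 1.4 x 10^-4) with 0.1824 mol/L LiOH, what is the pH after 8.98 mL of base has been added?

3.49

Initial n(HC3H5O3) = 0.2204 x 0.02456 = 0.005413 mol.
n(LiOH) added = 0.1824 x 0.008980 = 0.001638 mol, converting that many moles of HC3H5O3 to C3H5O3-.
Remaining n(HC3H5O3) = 0.003775 mol; n(C3H5O3-) = 0.001638 mol.
By Henderson-Hasselbalch, pH = pKa + log([A^-]/[HA]) = 3.85 + log(0.001638/0.003775) = 3.85 + (-0.36) = 3.49.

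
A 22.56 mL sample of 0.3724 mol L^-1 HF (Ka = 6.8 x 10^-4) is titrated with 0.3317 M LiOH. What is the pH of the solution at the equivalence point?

8.21

n(HF) = 0.3724 x 0.02256 = 0.008401 mol; V(LiOH) at equivalence = 0.008401/0.3317 = 0.02533 L.
At equivalence all the acid is converted to F-; total volume = 0.02256 + 0.02533 = 0.04789 L, so [F-] = 0.008401/0.04789 = 0.1754 M.
Kb = Kw/Ka = 1.0e-14 / 6.8 x 10^-4 = 1.47e-11.
[OH^-] = sqrt(Kb x [F-]) = sqrt(1.47e-11 x 0.1754) = 1.61e-6 M.
pOH = 5.79, so pH = 14.00 - 5.79 = 8.21.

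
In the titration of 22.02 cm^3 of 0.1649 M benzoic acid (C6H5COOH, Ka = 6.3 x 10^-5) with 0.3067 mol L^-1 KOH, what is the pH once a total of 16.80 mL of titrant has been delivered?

12.59

n(acid) = 0.1649 x 0.02202 = 0.003631 mol; n(KOH) added = 0.3067 x 0.01680 = 0.005153 mol.
Base is in excess by 0.005153 - 0.003631 = 0.001521 mol in a total volume of 0.03882 L.
[OH^-] = 0.001521/0.03882 = 0.03919 M, so pOH = 1.41 and pH = 14.00 - 1.41 = 12.59.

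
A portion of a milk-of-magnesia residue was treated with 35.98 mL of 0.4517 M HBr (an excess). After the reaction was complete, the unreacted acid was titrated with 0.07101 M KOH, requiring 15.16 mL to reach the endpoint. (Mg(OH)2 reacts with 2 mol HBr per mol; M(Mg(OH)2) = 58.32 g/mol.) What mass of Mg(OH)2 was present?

Total n(HBr) added = 0.4517 x 0.03598 = 0.01625 mol.
n(KOH) used = 0.07101 x 0.01516 = 0.001077 mol, which equals the excess n(HBr).
So n(HBr) consumed by the sample = 0.01625 - 0.001077 = 0.01518 mol.
n(Mg(OH)2) = 0.01518 / 2 = 0.007588 mol.
mass = 0.007588 mol x 58.32 g/mol = 0.443 g.

0.443 g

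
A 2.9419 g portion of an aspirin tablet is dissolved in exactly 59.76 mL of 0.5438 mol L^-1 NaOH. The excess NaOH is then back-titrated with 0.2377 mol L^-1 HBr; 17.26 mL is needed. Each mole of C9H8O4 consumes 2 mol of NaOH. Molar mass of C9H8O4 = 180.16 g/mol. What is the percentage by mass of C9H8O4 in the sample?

Total n(NaOH) added = 0.5438 x 0.05976 = 0.03250 mol.
n(HBr) used = 0.2377 x 0.01726 = 0.004103 mol, which equals the excess n(NaOH).
So n(NaOH) consumed by the sample = 0.03250 - 0.004103 = 0.02839 mol.
n(C9H8O4) = 0.02839 / 2 = 0.01420 mol.
mass C9H8O4 = 0.01420 x 180.16 = 2.558 g, so %C9H8O4 = 2.558/2.9419 x 100 = 86.9%.

86.9%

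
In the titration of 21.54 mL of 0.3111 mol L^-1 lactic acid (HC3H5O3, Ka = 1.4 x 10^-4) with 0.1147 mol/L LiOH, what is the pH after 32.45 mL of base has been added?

3.95

Initial n(HC3H5O3) = 0.3111 x 0.02154 = 0.006701 mol.
n(LiOH) added = 0.1147 x 0.03245 = 0.003722 mol, converting that many moles of HC3H5O3 to C3H5O3-.
Remaining n(HC3H5O3) = 0.002979 mol; n(C3H5O3-) = 0.003722 mol.
By Henderson-Hasselbalch, pH = pKa + log([A^-]/[HA]) = 3.85 + log(0.003722/0.002979) = 3.85 + (+0.10) = 3.95.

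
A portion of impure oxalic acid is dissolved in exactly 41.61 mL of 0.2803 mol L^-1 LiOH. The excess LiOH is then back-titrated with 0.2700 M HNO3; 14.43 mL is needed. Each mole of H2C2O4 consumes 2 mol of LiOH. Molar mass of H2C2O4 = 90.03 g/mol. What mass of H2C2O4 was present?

0.350 g

Total n(LiOH) added = 0.2803 x 0.04161 = 0.01166 mol.
n(HNO3) used = 0.2700 x 0.01443 = 0.003896 mol, which equals the excess n(LiOH).
So n(LiOH) consumed by the sample = 0.01166 - 0.003896 = 0.007767 mol.
n(H2C2O4) = 0.007767 / 2 = 0.003884 mol.
mass = 0.003884 mol x 90.03 g/mol = 0.350 g.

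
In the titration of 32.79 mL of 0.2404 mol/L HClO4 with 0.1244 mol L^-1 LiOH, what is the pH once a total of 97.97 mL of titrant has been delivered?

12.52

n(acid) = 0.2404 x 0.03279 = 0.007883 mol; n(LiOH) added = 0.1244 x 0.09797 = 0.01219 mol.
Base is in excess by 0.01219 - 0.007883 = 0.004305 mol in a total volume of 0.1308 L.
[OH^-] = 0.004305/0.1308 = 0.03292 M, so pOH = 1.48 and pH = 14.00 - 1.48 = 12.52.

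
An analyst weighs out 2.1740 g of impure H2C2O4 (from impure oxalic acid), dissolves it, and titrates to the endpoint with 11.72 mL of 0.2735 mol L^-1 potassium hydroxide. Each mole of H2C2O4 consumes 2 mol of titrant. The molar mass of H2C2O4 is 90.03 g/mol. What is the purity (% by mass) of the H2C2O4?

n(KOH) = 0.2735 x 0.01172 = 0.003205 mol.
n(H2C2O4) = 0.003205 / 2 = 0.001603 mol.
mass of H2C2O4 = 0.001603 x 90.03 = 0.1443 g.
% purity = 0.1443 / 2.1740 x 100 = 6.64%.

6.64%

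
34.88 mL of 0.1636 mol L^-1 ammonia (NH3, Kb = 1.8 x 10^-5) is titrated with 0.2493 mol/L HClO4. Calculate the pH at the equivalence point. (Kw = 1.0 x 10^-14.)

n(NH3) = 0.1636 x 0.03488 = 0.005706 mol; V(HClO4) at equivalence = 0.005706/0.2493 = 0.02289 L.
At equivalence the base is fully converted to NH4+; total volume = 0.05777 L, so [NH4+] = 0.005706/0.05777 = 0.09878 M.
Ka(NH4+) = Kw/Kb = 1.0e-14 / 1.8 x 10^-5 = 5.56e-10.
[H^+] = sqrt(Ka x [NH4+]) = sqrt(5.56e-10 x 0.09878) = 7.41e-6 M.
pH = -log(7.41e-6) = 5.13.

5.13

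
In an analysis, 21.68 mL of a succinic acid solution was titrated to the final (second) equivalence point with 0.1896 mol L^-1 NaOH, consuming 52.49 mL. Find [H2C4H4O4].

0.230 M

n(NaOH) = 0.1896 x 0.05249 = 0.009952 mol.
At the final (second) equivalence point, 2 mol OH^- react per mol H2C4H4O4, so n(H2C4H4O4) = 0.009952 / 2 = 0.004976 mol.
[H2C4H4O4] = 0.004976 / 0.02168 L = 0.230 M.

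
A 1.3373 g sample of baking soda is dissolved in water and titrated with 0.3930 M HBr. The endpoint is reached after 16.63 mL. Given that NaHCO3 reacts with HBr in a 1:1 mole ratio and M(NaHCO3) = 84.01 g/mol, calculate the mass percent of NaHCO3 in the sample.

41.1%

n(HBr) = 0.3930 x 0.01663 = 0.006536 mol.
n(NaHCO3) = 0.006536 / 1 = 0.006536 mol.
mass of NaHCO3 = 0.006536 x 84.01 = 0.5491 g.
% purity = 0.5491 / 1.3373 x 100 = 41.1%.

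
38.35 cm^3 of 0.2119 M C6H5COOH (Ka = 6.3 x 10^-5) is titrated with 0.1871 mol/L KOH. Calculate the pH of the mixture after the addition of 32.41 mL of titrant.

4.67

Initial n(C6H5COOH) = 0.2119 x 0.03835 = 0.008126 mol.
n(KOH) added = 0.1871 x 0.03241 = 0.006064 mol, converting that many moles of C6H5COOH to C6H5COO-.
Remaining n(C6H5COOH) = 0.002062 mol; n(C6H5COO-) = 0.006064 mol.
By Henderson-Hasselbalch, pH = pKa + log([A^-]/[HA]) = 4.20 + log(0.006064/0.002062) = 4.20 + (+0.47) = 4.67.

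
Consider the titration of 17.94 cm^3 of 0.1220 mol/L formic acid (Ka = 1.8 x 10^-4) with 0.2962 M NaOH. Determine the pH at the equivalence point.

n(HCOOH) = 0.1220 x 0.01794 = 0.002189 mol; V(NaOH) at equivalence = 0.002189/0.2962 = 0.007389 L.
At equivalence all the acid is converted to HCOO-; total volume = 0.01794 + 0.007389 = 0.02533 L, so [HCOO-] = 0.002189/0.02533 = 0.08641 M.
Kb = Kw/Ka = 1.0e-14 / 1.8 x 10^-4 = 5.56e-11.
[OH^-] = sqrt(Kb x [HCOO-]) = sqrt(5.56e-11 x 0.08641) = 2.19e-6 M.
pOH = 5.66, so pH = 14.00 - 5.66 = 8.34.

8.34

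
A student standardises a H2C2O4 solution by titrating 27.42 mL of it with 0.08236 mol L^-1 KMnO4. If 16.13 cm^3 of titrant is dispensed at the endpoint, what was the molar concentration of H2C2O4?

0.121 M

n(KMnO4) = 0.08236 x 0.01613 = 0.001328 mol.
From the balanced equation, 2 mol KMnO4 reacts with 5 mol H2C2O4, so n(H2C2O4) = 0.001328 x 5/2 = 0.003321 mol.
[H2C2O4] = 0.003321 / 0.02742 L = 0.121 M.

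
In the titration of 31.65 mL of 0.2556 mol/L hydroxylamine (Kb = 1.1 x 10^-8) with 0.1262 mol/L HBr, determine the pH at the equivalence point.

n(NH2OH) = 0.2556 x 0.03165 = 0.008090 mol; V(HBr) at equivalence = 0.008090/0.1262 = 0.06410 L.
At equivalence the base is fully converted to NH3OH+; total volume = 0.09575 L, so [NH3OH+] = 0.008090/0.09575 = 0.08449 M.
Ka(NH3OH+) = Kw/Kb = 1.0e-14 / 1.1 x 10^-8 = 9.09e-7.
[H^+] = sqrt(Ka x [NH3OH+]) = sqrt(9.09e-7 x 0.08449) = 0.000277 M.
pH = -log(0.000277) = 3.56.

3.56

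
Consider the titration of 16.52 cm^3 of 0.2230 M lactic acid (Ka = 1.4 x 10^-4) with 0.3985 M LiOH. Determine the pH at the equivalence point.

8.50

n(HC3H5O3) = 0.2230 x 0.01652 = 0.003684 mol; V(LiOH) at equivalence = 0.003684/0.3985 = 0.009245 L.
At equivalence all the acid is converted to C3H5O3-; total volume = 0.01652 + 0.009245 = 0.02576 L, so [C3H5O3-] = 0.003684/0.02576 = 0.1430 M.
Kb = Kw/Ka = 1.0e-14 / 1.4 x 10^-4 = 7.14e-11.
[OH^-] = sqrt(Kb x [C3H5O3-]) = sqrt(7.14e-11 x 0.1430) = 3.20e-6 M.
pOH = 5.50, so pH = 14.00 - 5.50 = 8.50.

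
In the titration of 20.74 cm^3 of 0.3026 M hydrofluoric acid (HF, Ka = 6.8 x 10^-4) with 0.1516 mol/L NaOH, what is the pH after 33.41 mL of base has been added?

3.79

Initial n(HF) = 0.3026 x 0.02074 = 0.006276 mol.
n(NaOH) added = 0.1516 x 0.03341 = 0.005065 mol, converting that many moles of HF to F-.
Remaining n(HF) = 0.001211 mol; n(F-) = 0.005065 mol.
By Henderson-Hasselbalch, pH = pKa + log([A^-]/[HA]) = 3.17 + log(0.005065/0.001211) = 3.17 + (+0.62) = 3.79.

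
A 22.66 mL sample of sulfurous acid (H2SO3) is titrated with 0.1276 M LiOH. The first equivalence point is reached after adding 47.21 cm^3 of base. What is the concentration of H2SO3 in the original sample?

n(LiOH) = 0.1276 x 0.04721 = 0.006024 mol.
At the first equivalence point, 1 mol OH^- react per mol H2SO3, so n(H2SO3) = 0.006024 / 1 = 0.006024 mol.
[H2SO3] = 0.006024 / 0.02266 L = 0.266 M.

0.266 M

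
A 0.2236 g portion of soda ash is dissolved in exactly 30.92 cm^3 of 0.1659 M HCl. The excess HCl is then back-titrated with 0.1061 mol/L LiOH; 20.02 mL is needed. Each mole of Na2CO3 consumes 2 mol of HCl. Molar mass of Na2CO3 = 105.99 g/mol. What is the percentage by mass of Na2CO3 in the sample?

Total n(HCl) added = 0.1659 x 0.03092 = 0.005130 mol.
n(LiOH) used = 0.1061 x 0.02002 = 0.002124 mol, which equals the excess n(HCl).
So n(HCl) consumed by the sample = 0.005130 - 0.002124 = 0.003006 mol.
n(Na2CO3) = 0.003006 / 2 = 0.001503 mol.
mass Na2CO3 = 0.001503 x 105.99 = 0.1593 g, so %Na2CO3 = 0.1593/0.2236 x 100 = 71.2%.

71.2%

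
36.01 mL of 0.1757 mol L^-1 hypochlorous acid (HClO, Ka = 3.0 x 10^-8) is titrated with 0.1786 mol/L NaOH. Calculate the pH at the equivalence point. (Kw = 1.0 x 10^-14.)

10.24

n(HClO) = 0.1757 x 0.03601 = 0.006327 mol; V(NaOH) at equivalence = 0.006327/0.1786 = 0.03543 L.
At equivalence all the acid is converted to ClO-; total volume = 0.03601 + 0.03543 = 0.07144 L, so [ClO-] = 0.006327/0.07144 = 0.08857 M.
Kb = Kw/Ka = 1.0e-14 / 3.0 x 10^-8 = 3.33e-7.
[OH^-] = sqrt(Kb x [ClO-]) = sqrt(3.33e-7 x 0.08857) = 0.000172 M.
pOH = 3.76, so pH = 14.00 - 3.76 = 10.24.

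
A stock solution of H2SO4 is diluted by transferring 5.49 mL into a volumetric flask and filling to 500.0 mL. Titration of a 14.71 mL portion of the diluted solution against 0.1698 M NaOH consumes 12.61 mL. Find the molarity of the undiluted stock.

n(NaOH) = 0.1698 x 0.01261 = 0.002141 mol.
n(H2SO4) in the aliquot = 0.002141 x 1/2 = 0.001071 mol.
[diluted H2SO4] = 0.001071 / 0.01471 = 0.07278 M.
Dilution factor = 500.0/5.490 = 91.07, so [stock] = 0.07278 x 91.07 = 6.63 M.

6.63 M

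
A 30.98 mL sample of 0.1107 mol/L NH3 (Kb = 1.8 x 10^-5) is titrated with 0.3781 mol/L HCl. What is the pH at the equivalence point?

n(NH3) = 0.1107 x 0.03098 = 0.003429 mol; V(HCl) at equivalence = 0.003429/0.3781 = 0.009070 L.
At equivalence the base is fully converted to NH4+; total volume = 0.04005 L, so [NH4+] = 0.003429/0.04005 = 0.08563 M.
Ka(NH4+) = Kw/Kb = 1.0e-14 / 1.8 x 10^-5 = 5.56e-10.
[H^+] = sqrt(Ka x [NH4+]) = sqrt(5.56e-10 x 0.08563) = 6.90e-6 M.
pH = -log(6.90e-6) = 5.16.

5.16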